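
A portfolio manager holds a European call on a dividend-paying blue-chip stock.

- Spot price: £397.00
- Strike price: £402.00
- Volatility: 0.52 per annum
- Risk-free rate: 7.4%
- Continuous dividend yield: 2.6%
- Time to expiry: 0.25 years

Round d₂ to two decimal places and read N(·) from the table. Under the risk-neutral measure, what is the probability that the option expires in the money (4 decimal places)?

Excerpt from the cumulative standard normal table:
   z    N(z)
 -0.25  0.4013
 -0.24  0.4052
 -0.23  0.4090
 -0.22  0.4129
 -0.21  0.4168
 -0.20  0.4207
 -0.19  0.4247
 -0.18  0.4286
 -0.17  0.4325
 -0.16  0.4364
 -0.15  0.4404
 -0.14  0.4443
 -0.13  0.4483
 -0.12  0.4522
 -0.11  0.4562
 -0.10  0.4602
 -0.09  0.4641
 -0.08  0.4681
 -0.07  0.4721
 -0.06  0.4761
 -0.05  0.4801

0.4483

T = 0.25;  σ√T = 0.2600
d₁ = [ln(397/402) + (0.074 − 0.026 + 0.52²/2)·0.25] / 0.2600 = [-0.0125 + 0.0458] / 0.2600 = 0.1280 which rounds to 0.13
d₂ = d₁ − σ√T = 0.1280 − 0.2600 = -0.1320 which rounds to -0.13
Pr(exercise) under Q = N(d₂) = 0.4483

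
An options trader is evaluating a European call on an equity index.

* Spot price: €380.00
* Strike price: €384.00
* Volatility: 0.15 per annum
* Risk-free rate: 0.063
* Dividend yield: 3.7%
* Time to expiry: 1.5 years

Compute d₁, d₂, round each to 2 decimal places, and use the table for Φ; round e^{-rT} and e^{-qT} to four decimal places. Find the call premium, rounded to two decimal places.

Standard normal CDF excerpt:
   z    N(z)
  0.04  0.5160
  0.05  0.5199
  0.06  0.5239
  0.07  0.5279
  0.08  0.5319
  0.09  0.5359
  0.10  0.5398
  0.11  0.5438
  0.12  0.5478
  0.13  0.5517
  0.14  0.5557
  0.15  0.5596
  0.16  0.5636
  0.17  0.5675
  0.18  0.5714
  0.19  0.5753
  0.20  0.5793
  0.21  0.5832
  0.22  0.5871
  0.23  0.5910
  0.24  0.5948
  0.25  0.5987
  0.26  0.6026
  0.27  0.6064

€32.19

T = 1.5;  σ√T = 0.1837
ln(S/K) + (r − q + σ²/2)T = ln(380/384) + (0.063 − 0.037 + 0.15²/2)·1.5 = -0.0105 + 0.0559 = 0.0454
d₁ = 0.0454 / 0.1837 = 0.2471 → 0.25
d₂ = d₁ − σ√T = 0.2471 − 0.1837 = 0.0634 → 0.06
e^(−qT) = e^(−0.037·1.5) = 0.9460;  e^(−rT) = e^(−0.063·1.5) = 0.9098
N(d₁) = N(0.25) = 0.5987;  N(d₂) = N(0.06) = 0.5239
C = 380·0.9460·0.5987 − 384·0.9098·0.5239 = 215.2207 − 183.0314 = 32.1893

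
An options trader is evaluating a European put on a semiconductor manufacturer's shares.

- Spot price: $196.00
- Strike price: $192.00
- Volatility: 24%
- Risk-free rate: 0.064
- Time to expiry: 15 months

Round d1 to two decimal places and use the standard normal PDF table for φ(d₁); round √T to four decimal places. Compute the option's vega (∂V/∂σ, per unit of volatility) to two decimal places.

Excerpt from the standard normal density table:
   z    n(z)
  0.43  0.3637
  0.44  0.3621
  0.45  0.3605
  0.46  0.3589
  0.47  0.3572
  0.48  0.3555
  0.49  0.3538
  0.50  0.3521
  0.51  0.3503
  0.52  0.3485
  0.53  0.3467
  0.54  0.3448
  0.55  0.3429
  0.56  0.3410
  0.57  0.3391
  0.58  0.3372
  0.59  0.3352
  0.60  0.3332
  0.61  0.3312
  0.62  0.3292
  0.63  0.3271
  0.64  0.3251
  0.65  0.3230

σ√T = 0.24 × 1.1180 = 0.2683
d₁ = [ln(196/192) + (0.064 + 0.24²/2)·1.25] / 0.2683 = [0.0206 + 0.1160] / 0.2683 = 0.5092 → 0.51
√T = √1.25 = 1.1180
φ(d₁) = φ(0.51) = 0.3503
vega = S·φ(d₁)·√T = 196·0.3503·1.1180 = 76.7605

76.76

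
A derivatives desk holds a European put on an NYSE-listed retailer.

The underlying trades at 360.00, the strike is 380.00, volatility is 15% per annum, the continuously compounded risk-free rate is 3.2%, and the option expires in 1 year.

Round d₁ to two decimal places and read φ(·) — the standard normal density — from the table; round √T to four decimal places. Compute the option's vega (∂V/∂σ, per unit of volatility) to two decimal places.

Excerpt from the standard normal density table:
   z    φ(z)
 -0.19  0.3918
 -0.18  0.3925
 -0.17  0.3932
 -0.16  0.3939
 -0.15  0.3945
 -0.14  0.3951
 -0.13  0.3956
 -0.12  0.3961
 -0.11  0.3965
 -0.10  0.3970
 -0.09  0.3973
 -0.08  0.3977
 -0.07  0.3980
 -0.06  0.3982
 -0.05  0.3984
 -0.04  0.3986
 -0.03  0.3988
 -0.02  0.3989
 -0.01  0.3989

T = 1;  σ√T = 0.1500
d₁ = [ln(360/380) + (0.032 + 0.15²/2)·1] / 0.1500 = [-0.0541 + 0.0432] / 0.1500 = -0.0721 ≈ -0.07
√T = √1 = 1.0000
φ(d₁) = φ(-0.07) = 0.3980
vega = S·φ(d₁)·√T = 360·0.3980·1.0000 = 143.2800
(Vega is the same for a European call and put with the same parameters.)

143.28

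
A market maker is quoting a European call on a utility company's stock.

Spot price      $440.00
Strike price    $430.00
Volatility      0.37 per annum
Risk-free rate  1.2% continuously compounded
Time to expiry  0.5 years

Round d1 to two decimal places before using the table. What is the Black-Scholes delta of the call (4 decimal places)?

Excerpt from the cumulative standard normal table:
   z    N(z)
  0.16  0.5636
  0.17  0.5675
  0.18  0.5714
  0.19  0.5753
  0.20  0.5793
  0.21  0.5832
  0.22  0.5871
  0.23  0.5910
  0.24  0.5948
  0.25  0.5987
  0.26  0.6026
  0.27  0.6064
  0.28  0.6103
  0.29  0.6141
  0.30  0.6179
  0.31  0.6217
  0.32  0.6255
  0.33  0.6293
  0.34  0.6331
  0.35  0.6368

σ√T = 0.37·√0.5 = 0.2616
d₁ = [ln(440/430) + (0.012 + 0.37²/2)·0.5] / 0.2616 = [0.0230 + 0.0402] / 0.2616 = 0.2416 → 0.24
N(d₁) = N(0.24) = 0.5948
Δ_call = N(d₁) = 0.5948

0.5948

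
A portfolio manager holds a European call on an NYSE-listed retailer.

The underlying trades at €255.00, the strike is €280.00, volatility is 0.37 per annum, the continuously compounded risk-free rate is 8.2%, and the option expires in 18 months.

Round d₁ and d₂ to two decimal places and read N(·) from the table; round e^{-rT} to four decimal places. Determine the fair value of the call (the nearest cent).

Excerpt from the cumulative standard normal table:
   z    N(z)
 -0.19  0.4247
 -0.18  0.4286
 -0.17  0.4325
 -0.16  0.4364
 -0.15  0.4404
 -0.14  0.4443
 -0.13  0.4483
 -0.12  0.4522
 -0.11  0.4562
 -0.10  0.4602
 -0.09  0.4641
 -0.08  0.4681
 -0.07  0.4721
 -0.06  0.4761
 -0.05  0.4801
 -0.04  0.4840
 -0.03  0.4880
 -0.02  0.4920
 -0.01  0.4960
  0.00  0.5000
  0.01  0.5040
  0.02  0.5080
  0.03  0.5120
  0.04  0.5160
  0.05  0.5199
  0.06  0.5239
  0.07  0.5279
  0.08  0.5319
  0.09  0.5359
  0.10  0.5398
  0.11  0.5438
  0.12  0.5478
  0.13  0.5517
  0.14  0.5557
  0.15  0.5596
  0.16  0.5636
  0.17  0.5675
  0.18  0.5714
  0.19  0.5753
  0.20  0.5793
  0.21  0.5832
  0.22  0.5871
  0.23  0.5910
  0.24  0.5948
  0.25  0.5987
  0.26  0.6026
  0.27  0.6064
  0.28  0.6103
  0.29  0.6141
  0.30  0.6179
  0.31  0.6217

σ√T = 0.37·√1.5 = 0.4532
d₁ = [ln(255/280) + (0.082 + 0.37²/2)·1.5] / 0.4532 = [-0.0935 + 0.2257] / 0.4532 = 0.2916 which rounds to 0.29
d₂ = d₁ − σ√T = 0.2916 − 0.4532 = -0.1615 which rounds to -0.16
exp(−rT) = exp(−0.082·1.5) = 0.8843
N(d₁) = N(0.29) = 0.6141;  N(d₂) = N(-0.16) = 0.4364
C = 255·0.6141 − 280·0.8843·0.4364 = 156.5955 − 108.0544 = 48.5411

€48.54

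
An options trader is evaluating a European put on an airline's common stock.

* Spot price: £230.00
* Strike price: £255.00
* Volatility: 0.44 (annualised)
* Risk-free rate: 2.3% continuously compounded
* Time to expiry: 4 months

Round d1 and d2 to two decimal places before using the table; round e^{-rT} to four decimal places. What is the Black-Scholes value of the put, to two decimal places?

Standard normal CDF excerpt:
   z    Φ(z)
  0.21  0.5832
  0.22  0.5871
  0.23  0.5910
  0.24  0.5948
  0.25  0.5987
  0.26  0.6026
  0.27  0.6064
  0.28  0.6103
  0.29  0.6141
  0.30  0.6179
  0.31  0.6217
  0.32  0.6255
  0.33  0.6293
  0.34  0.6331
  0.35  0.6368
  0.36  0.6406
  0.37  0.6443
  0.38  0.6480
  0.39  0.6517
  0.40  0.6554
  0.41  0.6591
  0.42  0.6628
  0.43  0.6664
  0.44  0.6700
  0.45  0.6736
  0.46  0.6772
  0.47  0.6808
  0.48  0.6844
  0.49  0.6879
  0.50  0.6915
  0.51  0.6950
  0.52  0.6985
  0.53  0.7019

£37.29

σ√T = 0.44·√0.3333 = 0.2540
d₁ = [ln(230/255) + (0.023 + 0.44²/2)·0.3333] / 0.2540 = [-0.1032 + 0.0399] / 0.2540 = -0.2490 ⇒ -0.25
d₂ = d₁ − σ√T = -0.2490 − 0.2540 = -0.5030 ⇒ -0.50
e^(−rT) = e^(−0.023·0.3333) = 0.9924
N(−d₂) = N(0.50) = 0.6915;  N(−d₁) = N(0.25) = 0.5987
P = 255·0.9924·0.6915 − 230·0.5987 = 174.9924 − 137.7010 = 37.2914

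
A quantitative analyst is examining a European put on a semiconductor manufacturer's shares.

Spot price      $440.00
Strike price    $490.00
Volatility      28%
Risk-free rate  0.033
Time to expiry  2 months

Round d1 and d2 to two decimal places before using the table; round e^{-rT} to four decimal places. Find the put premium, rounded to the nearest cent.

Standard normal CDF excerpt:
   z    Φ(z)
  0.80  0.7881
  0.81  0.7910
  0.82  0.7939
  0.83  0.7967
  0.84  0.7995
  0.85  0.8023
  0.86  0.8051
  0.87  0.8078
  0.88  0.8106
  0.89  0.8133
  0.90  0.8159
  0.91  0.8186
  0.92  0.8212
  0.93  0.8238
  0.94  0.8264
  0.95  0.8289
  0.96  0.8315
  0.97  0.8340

σ√T = 0.28 × 0.4082 = 0.1143
d₁ = [ln(440/490) + (0.033 + 0.28²/2)·0.1667] / 0.1143 = [-0.1076 + 0.0120] / 0.1143 = -0.8363 ≈ -0.84
d₂ = d₁ − σ√T = -0.8363 − 0.1143 = -0.9506 ≈ -0.95
exp(−rT) = exp(−0.033·0.1667) = 0.9945
P = 490·0.9945·N(0.95) − 440·N(0.84) = 490·0.9945·0.8289 − 440·0.7995 = 403.9271 − 351.7800 = 52.1471

$52.15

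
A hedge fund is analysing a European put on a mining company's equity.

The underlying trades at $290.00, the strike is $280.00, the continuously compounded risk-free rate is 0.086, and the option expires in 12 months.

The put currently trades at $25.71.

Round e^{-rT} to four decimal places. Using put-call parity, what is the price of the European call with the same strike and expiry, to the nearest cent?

exp(−rT) = exp(−0.086·1) = 0.9176
Put-call parity: C − P = S − K·e^(−rT) = 290 − 280·0.9176 = 290 − 256.9280 = 33.0720
C = P + (C − P) = 25.71 + (33.0720) = 58.7820

$58.78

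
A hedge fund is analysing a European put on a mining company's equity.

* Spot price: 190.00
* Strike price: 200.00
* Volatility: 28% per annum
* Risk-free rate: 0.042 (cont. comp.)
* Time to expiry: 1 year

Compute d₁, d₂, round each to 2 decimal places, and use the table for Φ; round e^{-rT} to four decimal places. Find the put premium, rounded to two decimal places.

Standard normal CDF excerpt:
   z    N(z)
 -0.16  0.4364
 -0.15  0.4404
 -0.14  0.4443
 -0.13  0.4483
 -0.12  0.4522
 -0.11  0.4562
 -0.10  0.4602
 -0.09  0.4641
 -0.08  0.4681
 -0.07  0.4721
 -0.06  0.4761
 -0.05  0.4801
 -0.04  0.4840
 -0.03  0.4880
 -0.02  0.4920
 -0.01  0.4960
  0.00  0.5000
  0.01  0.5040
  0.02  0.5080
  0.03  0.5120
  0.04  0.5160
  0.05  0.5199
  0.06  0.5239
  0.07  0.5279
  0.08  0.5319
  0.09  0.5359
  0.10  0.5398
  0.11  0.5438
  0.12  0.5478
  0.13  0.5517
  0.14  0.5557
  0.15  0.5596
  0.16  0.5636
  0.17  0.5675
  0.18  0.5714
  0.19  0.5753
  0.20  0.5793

σ√T = 0.28 × 1.0000 = 0.2800
d₁ = [ln(190/200) + (0.042 + ½·0.28²)·1] / (σ√T) = (-0.0513 + 0.0812) / 0.2800 = 0.1068 which rounds to 0.11
d₂ = 0.1068 − 0.2800 = -0.1732 which rounds to -0.17
e^(−rT) = e^(−0.042·1) = 0.9589
N(−d₂) = N(0.17) = 0.5675;  N(−d₁) = N(-0.11) = 0.4562
P = 200·0.9589·0.5675 − 190·0.4562 = 108.8351 − 86.6780 = 22.1572

22.16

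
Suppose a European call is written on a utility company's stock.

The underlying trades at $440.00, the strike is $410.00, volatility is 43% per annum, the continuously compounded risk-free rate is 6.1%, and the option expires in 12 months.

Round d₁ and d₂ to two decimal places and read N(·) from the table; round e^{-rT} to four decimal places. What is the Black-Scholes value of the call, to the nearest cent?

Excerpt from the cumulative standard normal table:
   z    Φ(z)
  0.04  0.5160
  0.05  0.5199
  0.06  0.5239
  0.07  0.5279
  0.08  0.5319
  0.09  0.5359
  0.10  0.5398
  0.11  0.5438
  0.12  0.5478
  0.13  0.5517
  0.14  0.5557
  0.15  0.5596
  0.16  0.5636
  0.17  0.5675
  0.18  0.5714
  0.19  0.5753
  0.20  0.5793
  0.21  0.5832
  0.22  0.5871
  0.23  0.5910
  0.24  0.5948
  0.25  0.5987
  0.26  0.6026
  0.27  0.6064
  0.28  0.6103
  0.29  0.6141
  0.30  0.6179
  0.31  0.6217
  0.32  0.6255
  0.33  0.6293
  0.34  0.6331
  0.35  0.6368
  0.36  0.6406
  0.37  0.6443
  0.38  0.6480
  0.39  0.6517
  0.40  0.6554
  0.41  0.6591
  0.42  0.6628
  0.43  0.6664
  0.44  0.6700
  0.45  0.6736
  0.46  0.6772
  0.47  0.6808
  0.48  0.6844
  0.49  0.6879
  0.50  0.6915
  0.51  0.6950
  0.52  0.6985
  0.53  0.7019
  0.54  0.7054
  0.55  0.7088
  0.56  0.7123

σ√T = 0.43 × 1.0000 = 0.4300
d₁ = [ln(440/410) + (0.061 + 0.43²/2)·1] / 0.4300 = [0.0706 + 0.1534] / 0.4300 = 0.5211 ⇒ 0.52
d₂ = d₁ − σ√T = 0.5211 − 0.4300 = 0.0911 ⇒ 0.09
e^(−rT) = e^(−0.061·1) = 0.9408
N(d₁) = N(0.52) = 0.6985;  N(d₂) = N(0.09) = 0.5359
C = 440·0.6985 − 410·0.9408·0.5359 = 307.3400 − 206.7116 = 100.6284

$100.63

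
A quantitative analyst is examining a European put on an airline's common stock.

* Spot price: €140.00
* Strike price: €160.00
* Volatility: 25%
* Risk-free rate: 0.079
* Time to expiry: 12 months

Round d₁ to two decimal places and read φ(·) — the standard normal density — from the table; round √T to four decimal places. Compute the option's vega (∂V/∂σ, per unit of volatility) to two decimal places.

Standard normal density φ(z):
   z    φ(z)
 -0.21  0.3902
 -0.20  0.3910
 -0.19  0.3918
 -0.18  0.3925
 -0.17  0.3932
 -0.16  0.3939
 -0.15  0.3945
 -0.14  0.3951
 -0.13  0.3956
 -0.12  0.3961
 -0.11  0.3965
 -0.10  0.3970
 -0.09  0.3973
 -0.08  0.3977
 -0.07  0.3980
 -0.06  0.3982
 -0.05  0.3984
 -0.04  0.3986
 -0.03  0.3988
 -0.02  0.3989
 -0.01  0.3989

55.62

σ√T = 0.25 × 1.0000 = 0.2500
d₁ = [ln(140/160) + (0.079 + 0.25²/2)·1] / 0.2500 = [-0.1335 + 0.1103] / 0.2500 = -0.0931 ⇒ -0.09
√T = √1 = 1.0000
φ(d₁) = φ(-0.09) = 0.3973
vega = S·φ(d₁)·√T = 140·0.3973·1.0000 = 55.6220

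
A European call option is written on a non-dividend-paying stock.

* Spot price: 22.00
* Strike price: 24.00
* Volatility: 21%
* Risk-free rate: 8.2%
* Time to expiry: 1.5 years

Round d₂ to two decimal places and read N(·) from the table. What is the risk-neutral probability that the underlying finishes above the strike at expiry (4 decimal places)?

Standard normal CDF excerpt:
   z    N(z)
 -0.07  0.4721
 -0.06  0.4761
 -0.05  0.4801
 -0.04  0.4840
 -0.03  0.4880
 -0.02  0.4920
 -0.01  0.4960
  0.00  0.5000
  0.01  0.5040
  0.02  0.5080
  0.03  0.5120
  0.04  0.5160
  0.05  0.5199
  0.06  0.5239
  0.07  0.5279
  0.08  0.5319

σ√T = 0.21 × 1.2247 = 0.2572
d₁ = [ln(22/24) + (0.082 + 0.21²/2)·1.5] / 0.2572 = [-0.0870 + 0.1561] / 0.2572 = 0.2685 which rounds to 0.27
d₂ = d₁ − σ√T = 0.2685 − 0.2572 = 0.0113 which rounds to 0.01
Pr(exercise) under Q = N(d₂) = 0.5040

0.5040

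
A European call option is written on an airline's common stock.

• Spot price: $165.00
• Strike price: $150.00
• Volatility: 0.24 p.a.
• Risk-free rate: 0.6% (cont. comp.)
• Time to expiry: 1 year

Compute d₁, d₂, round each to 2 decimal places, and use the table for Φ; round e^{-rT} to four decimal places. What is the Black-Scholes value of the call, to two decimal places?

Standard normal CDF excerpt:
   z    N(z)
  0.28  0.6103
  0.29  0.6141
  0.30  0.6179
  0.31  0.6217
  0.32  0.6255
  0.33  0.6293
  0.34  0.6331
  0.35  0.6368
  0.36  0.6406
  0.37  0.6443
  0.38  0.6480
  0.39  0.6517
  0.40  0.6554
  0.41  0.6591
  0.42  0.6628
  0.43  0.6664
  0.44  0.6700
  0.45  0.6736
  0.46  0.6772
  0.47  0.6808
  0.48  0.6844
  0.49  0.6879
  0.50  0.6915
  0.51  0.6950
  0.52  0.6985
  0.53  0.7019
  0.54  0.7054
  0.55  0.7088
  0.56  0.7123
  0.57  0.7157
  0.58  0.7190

$24.26

σ√T = 0.24 × 1.0000 = 0.2400
d₁ = [ln(165/150) + (0.006 + ½·0.24²)·1] / (σ√T) = (0.0953 + 0.0348) / 0.2400 = 0.5421 → 0.54
d₂ = 0.5421 − 0.2400 = 0.3021 → 0.30
exp(−rT) = exp(−0.006·1) = 0.9940
N(d₁) = N(0.54) = 0.7054;  N(d₂) = N(0.30) = 0.6179
C = 165·0.7054 − 150·0.9940·0.6179 = 116.3910 − 92.1289 = 24.2621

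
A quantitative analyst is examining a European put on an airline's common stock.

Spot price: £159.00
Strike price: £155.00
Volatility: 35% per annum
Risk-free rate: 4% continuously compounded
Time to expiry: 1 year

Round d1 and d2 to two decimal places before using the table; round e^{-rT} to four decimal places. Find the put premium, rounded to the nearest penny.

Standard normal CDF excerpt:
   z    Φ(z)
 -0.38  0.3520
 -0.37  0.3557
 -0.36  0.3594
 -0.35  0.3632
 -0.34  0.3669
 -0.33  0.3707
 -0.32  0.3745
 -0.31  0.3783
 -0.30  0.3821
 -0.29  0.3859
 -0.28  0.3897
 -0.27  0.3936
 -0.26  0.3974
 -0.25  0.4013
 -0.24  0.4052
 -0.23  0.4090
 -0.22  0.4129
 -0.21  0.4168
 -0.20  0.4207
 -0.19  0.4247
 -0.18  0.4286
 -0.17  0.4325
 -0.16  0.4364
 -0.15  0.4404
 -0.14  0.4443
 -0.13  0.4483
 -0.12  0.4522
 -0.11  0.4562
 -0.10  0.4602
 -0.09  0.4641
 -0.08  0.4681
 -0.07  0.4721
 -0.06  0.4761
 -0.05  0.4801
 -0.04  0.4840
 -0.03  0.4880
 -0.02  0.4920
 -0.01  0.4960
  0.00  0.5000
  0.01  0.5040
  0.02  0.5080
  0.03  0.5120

£16.72

σ√T = 0.35·√1 = 0.3500
d₁ = [ln(159/155) + (0.04 + 0.35²/2)·1] / 0.3500 = [0.0255 + 0.1012] / 0.3500 = 0.3621 which rounds to 0.36
d₂ = d₁ − σ√T = 0.3621 − 0.3500 = 0.0121 which rounds to 0.01
e^(−rT) = e^(−0.04·1) = 0.9608
P = 155·0.9608·N(-0.01) − 159·N(-0.36) = 155·0.9608·0.4960 − 159·0.3594 = 73.8663 − 57.1446 = 16.7217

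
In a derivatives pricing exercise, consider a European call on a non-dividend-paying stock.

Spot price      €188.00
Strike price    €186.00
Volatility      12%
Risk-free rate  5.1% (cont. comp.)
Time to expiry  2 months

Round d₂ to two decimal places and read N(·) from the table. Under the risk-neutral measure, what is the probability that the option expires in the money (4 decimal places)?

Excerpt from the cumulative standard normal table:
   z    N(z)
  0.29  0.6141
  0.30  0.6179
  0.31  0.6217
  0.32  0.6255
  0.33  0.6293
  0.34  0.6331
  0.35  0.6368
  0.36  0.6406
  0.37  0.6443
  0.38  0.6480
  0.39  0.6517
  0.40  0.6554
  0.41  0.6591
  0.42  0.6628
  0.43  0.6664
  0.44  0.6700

0.6443

σ√T = 0.12 × 0.4082 = 0.0490
ln(S/K) + (r + σ²/2)T = ln(188/186) + (0.051 + 0.12²/2)·0.1667 = 0.0107 + 0.0097 = 0.0204
d₁ = 0.0204 / 0.0490 = 0.4163 ≈ 0.42
d₂ = d₁ − σ√T = 0.4163 − 0.0490 = 0.3673 ≈ 0.37
Risk-neutral Pr[S_T > K] = N(d₂) = N(0.37) = 0.6443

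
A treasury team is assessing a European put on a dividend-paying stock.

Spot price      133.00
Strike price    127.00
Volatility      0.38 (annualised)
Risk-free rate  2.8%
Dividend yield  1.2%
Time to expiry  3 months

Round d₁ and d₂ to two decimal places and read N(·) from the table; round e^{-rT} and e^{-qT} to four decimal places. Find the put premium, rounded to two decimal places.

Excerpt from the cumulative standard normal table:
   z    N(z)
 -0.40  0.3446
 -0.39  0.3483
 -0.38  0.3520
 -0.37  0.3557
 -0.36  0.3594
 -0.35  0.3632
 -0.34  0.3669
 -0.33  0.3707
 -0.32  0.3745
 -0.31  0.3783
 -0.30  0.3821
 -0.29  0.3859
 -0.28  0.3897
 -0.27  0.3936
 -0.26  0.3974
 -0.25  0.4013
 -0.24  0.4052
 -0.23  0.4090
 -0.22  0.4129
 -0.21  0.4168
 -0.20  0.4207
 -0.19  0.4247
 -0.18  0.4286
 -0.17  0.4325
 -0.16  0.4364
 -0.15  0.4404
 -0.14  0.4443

T = 0.25;  σ√T = 0.1900
d₁ = [ln(133/127) + (0.028 − 0.012 + 0.38²/2)·0.25] / 0.1900 = [0.0462 + 0.0221] / 0.1900 = 0.3590 ⇒ 0.36
d₂ = d₁ − σ√T = 0.3590 − 0.1900 = 0.1690 ⇒ 0.17
e^(−qT) = e^(−0.012·0.25) = 0.9970;  e^(−rT) = e^(−0.028·0.25) = 0.9930
P = 127·0.9930·N(-0.17) − 133·0.9970·N(-0.36) = 127·0.9930·0.4325 − 133·0.9970·0.3594 = 54.5430 − 47.6568 = 6.8862

6.89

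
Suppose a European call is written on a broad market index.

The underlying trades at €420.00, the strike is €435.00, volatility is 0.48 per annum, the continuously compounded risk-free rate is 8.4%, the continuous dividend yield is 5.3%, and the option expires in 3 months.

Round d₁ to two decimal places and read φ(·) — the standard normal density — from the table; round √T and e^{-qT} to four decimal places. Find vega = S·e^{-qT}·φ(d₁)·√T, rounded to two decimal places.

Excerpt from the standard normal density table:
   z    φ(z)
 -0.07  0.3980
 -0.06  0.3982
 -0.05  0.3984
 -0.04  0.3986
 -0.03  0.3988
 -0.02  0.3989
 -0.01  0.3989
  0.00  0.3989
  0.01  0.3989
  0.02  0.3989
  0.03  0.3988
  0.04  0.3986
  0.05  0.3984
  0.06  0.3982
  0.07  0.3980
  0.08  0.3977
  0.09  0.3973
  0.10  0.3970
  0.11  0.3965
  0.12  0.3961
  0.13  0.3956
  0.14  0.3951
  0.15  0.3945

T = 0.25;  σ√T = 0.2400
ln(S/K) + (r − q + σ²/2)T = ln(420/435) + (0.084 − 0.053 + 0.48²/2)·0.25 = -0.0351 + 0.0365 = 0.0015
d₁ = 0.0015 / 0.2400 = 0.0061 ⇒ 0.01
√T = √0.25 = 0.5000
φ(d₁) = φ(0.01) = 0.3989
e^(−qT) = e^(−0.053·0.25) = 0.9868
vega = S·e^(−qT)·φ(d₁)·√T = 420·0.9868·0.3989·0.5000 = 82.6632

82.66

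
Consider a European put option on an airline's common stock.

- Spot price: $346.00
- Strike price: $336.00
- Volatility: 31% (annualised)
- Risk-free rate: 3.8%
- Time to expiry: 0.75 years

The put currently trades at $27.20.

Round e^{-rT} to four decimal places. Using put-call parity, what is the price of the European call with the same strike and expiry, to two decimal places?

$46.64

e^(−rT) = e^(−0.038·0.75) = 0.9719
Put-call parity: C − P = S − K·e^(−rT) = 346 − 336·0.9719 = 346 − 326.5584 = 19.4416
C = P + (C − P) = 27.20 + (19.4416) = 46.6416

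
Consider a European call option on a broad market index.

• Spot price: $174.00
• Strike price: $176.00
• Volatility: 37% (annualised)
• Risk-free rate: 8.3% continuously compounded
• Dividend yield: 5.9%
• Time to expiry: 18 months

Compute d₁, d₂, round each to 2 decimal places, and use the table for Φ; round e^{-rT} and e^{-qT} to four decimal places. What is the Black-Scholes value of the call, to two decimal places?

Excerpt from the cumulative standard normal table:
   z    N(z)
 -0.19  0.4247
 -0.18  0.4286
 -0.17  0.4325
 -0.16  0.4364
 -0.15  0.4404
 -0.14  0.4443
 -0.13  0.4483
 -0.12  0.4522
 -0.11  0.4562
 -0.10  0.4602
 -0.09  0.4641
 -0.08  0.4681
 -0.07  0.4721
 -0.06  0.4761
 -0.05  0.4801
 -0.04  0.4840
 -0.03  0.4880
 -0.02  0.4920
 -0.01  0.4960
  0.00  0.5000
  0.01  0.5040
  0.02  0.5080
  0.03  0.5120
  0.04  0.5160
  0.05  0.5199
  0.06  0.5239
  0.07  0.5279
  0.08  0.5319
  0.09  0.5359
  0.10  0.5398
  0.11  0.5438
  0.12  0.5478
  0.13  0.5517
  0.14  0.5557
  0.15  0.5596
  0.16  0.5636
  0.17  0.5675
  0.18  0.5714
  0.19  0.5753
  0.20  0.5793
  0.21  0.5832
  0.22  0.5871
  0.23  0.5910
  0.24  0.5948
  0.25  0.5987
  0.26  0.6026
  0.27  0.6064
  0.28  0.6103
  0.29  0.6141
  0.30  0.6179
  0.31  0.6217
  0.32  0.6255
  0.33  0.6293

$29.99

σ√T = 0.37 × 1.2247 = 0.4532
d₁ = [ln(174/176) + (0.083 − 0.059 + ½·0.37²)·1.5] / (σ√T) = (-0.0114 + 0.1387) / 0.4532 = 0.2808 → 0.28
d₂ = 0.2808 − 0.4532 = -0.1724 → -0.17
e^(−qT) = e^(−0.059·1.5) = 0.9153;  e^(−rT) = e^(−0.083·1.5) = 0.8829
N(d₁) = N(0.28) = 0.6103;  N(d₂) = N(-0.17) = 0.4325
C = 174·0.9153·0.6103 − 176·0.8829·0.4325 = 97.1977 − 67.2063 = 29.9914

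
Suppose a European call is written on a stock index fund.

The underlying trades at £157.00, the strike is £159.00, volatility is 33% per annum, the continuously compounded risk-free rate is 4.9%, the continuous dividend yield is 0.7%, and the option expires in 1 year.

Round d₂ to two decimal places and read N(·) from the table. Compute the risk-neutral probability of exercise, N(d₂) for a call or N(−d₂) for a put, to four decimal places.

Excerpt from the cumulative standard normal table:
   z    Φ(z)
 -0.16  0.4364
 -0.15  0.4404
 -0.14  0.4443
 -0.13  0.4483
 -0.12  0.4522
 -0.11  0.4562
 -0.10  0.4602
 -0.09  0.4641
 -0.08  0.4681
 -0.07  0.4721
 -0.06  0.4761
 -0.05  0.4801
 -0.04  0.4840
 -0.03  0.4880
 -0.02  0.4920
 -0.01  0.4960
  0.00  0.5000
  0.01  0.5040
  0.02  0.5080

0.4681

σ√T = 0.33 × 1.0000 = 0.3300
ln(S/K) + (r − q + σ²/2)T = ln(157/159) + (0.049 − 0.007 + 0.33²/2)·1 = -0.0127 + 0.0965 = 0.0838
d₁ = 0.0838 / 0.3300 = 0.2539 ⇒ 0.25
d₂ = d₁ − σ√T = 0.2539 − 0.3300 = -0.0761 ⇒ -0.08
Pr(exercise) under Q = N(d₂) = 0.4681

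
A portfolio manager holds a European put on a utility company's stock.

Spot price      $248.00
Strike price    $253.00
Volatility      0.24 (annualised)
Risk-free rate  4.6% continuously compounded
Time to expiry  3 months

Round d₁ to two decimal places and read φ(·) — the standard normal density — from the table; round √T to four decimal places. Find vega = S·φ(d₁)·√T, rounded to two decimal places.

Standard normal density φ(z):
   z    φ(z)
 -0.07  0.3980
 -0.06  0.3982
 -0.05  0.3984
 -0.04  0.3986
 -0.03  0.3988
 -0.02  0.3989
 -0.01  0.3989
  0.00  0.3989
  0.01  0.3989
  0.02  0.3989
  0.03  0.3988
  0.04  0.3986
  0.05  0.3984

49.46

T = 0.25;  σ√T = 0.1200
d₁ = [ln(248/253) + (0.046 + 0.24²/2)·0.25] / 0.1200 = [-0.0200 + 0.0187] / 0.1200 = -0.0105 → -0.01
√T = √0.25 = 0.5000
φ(d₁) = φ(-0.01) = 0.3989
vega = S·φ(d₁)·√T = 248·0.3989·0.5000 = 49.4636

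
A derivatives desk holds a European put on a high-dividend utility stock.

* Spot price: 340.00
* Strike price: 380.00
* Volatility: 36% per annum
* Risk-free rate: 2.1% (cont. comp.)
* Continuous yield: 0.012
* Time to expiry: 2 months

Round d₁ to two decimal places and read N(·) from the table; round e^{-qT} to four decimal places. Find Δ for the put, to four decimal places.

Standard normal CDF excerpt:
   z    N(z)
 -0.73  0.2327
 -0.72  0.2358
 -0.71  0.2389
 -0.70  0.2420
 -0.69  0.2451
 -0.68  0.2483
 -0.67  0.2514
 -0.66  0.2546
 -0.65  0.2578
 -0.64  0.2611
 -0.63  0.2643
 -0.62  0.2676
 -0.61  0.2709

-0.7471

T = 0.1667;  σ√T = 0.1470
d₁ = [ln(340/380) + (0.021 − 0.012 + ½·0.36²)·0.1667] / (σ√T) = (-0.1112 + 0.0123) / 0.1470 = -0.6731 ≈ -0.67
N(d₁) = N(-0.67) = 0.2514
Δ_put = exp(−qT)·(N(d₁) − 1) = 0.9980·(0.2514 − 1) = -0.7471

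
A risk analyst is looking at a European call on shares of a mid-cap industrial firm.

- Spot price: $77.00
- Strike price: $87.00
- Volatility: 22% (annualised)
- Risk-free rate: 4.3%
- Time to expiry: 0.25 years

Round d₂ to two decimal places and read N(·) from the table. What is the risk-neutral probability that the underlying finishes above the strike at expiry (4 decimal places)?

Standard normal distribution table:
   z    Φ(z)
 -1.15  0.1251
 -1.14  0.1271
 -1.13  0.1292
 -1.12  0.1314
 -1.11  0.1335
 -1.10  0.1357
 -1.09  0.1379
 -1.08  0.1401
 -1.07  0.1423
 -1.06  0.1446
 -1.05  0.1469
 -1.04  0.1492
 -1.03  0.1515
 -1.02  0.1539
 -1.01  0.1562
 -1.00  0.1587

σ√T = 0.22·√0.25 = 0.1100
ln(S/K) + (r + σ²/2)T = ln(77/87) + (0.043 + 0.22²/2)·0.25 = -0.1221 + 0.0168 = -0.1053
d₁ = -0.1053 / 0.1100 = -0.9573 ⇒ -0.96
d₂ = d₁ − σ√T = -0.9573 − 0.1100 = -1.0673 ⇒ -1.07
Risk-neutral Pr[S_T > K] = N(d₂) = N(-1.07) = 0.1423

0.1423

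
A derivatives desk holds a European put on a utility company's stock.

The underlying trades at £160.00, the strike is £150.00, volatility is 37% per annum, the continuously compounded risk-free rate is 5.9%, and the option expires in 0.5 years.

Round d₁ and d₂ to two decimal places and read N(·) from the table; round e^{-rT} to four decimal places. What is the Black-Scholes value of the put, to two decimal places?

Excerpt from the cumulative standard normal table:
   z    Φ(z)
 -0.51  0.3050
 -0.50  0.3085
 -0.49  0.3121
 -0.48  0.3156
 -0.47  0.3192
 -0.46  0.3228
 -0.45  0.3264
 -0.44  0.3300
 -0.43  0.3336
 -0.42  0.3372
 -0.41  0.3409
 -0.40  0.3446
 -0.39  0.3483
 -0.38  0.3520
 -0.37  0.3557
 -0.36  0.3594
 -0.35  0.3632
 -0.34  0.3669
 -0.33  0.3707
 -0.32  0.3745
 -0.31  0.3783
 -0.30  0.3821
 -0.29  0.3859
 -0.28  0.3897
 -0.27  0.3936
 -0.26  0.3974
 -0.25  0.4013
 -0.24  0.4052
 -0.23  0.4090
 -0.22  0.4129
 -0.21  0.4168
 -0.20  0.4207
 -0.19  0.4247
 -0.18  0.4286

£9.63

T = 0.5;  σ√T = 0.2616
d₁ = [ln(160/150) + (0.059 + 0.37²/2)·0.5] / 0.2616 = [0.0645 + 0.0637] / 0.2616 = 0.4902 ≈ 0.49
d₂ = d₁ − σ√T = 0.4902 − 0.2616 = 0.2286 ≈ 0.23
e^(−rT) = e^(−0.059·0.5) = 0.9709
N(−d₂) = N(-0.23) = 0.4090;  N(−d₁) = N(-0.49) = 0.3121
P = 150·0.9709·0.4090 − 160·0.3121 = 59.5647 − 49.9360 = 9.6287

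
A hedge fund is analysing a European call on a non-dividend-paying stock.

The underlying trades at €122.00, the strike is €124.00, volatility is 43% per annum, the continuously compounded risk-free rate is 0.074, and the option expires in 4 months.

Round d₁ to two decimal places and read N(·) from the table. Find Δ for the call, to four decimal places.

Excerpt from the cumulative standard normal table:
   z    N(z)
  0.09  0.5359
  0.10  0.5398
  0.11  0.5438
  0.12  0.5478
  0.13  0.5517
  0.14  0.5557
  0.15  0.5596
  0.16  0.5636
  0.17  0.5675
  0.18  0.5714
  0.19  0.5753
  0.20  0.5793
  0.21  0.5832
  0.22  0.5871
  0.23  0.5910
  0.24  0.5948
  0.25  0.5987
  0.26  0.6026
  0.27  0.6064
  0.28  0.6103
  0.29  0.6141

T = 0.3333;  σ√T = 0.2483
d₁ = [ln(122/124) + (0.074 + 0.43²/2)·0.3333] / 0.2483 = [-0.0163 + 0.0555] / 0.2483 = 0.1580 which rounds to 0.16
N(d₁) = N(0.16) = 0.5636
Δ_call = N(d₁) = 0.5636

0.5636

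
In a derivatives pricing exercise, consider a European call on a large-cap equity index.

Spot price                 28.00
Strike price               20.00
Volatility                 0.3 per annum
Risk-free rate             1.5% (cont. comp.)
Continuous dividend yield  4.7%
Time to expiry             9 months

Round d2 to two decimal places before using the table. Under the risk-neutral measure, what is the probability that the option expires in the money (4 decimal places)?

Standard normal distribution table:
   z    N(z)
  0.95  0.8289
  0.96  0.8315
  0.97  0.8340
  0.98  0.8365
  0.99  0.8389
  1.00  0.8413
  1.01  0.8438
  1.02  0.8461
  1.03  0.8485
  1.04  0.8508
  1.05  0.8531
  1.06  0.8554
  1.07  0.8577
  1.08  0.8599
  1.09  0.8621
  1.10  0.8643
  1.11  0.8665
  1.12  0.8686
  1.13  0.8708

σ√T = 0.3 × 0.8660 = 0.2598
d₁ = [ln(28/20) + (0.015 − 0.047 + ½·0.3²)·0.75] / (σ√T) = (0.3365 + 0.0097) / 0.2598 = 1.3326 ≈ 1.33
d₂ = 1.3326 − 0.2598 = 1.0728 ≈ 1.07
Pr(exercise) under Q = N(d₂) = 0.8577

0.8577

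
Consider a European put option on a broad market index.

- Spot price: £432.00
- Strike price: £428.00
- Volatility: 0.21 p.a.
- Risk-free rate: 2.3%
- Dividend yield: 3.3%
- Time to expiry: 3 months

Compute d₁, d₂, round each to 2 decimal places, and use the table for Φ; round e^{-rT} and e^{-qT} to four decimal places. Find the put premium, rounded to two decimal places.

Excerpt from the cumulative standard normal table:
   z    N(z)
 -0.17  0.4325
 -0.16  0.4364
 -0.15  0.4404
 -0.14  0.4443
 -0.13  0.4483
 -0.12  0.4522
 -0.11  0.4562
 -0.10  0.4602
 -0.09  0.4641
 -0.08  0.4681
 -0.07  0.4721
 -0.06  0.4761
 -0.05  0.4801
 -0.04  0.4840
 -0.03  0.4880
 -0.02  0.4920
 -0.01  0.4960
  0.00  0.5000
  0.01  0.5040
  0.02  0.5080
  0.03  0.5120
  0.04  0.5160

T = 0.25;  σ√T = 0.1050
d₁ = [ln(432/428) + (0.023 − 0.033 + 0.21²/2)·0.25] / 0.1050 = [0.0093 + 0.0030] / 0.1050 = 0.1173 which rounds to 0.12
d₂ = d₁ − σ√T = 0.1173 − 0.1050 = 0.0123 which rounds to 0.01
e^(−qT) = e^(−0.033·0.25) = 0.9918;  e^(−rT) = e^(−0.023·0.25) = 0.9943
N(−d₂) = N(-0.01) = 0.4960;  N(−d₁) = N(-0.12) = 0.4522
P = 428·0.9943·0.4960 − 432·0.9918·0.4522 = 211.0780 − 193.7485 = 17.3294

£17.33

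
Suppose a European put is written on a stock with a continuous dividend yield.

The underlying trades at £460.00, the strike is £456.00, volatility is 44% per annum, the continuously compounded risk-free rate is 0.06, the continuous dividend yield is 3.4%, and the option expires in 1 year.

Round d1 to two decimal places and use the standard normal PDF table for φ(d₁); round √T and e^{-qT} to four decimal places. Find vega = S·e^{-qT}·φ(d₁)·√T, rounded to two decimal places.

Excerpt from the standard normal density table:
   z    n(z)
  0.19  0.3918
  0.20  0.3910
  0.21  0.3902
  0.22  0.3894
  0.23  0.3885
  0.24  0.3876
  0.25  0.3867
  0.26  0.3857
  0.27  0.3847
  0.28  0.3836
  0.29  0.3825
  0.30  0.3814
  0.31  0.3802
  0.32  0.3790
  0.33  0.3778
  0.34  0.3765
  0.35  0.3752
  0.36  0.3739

T = 1;  σ√T = 0.4400
d₁ = [ln(460/456) + (0.06 − 0.034 + 0.44²/2)·1] / 0.4400 = [0.0087 + 0.1228] / 0.4400 = 0.2989 → 0.30
√T = √1 = 1.0000
φ(d₁) = φ(0.30) = 0.3814
e^(−qT) = e^(−0.034·1) = 0.9666
vega = S·e^(−qT)·φ(d₁)·√T = 460·0.9666·0.3814·1.0000 = 169.5842

169.58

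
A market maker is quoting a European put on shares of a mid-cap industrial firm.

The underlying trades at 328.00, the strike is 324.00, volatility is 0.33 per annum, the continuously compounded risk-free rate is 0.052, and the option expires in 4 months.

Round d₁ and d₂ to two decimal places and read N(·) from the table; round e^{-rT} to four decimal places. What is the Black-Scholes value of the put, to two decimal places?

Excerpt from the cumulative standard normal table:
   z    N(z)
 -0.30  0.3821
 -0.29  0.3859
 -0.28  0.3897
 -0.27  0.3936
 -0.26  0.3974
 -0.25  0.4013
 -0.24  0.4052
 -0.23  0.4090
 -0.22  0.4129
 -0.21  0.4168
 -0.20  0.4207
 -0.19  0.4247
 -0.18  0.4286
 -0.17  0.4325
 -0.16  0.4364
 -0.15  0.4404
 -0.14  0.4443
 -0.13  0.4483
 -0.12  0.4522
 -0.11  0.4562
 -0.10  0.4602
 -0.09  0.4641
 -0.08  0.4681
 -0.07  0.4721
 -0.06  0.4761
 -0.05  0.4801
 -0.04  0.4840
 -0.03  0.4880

19.98

T = 0.3333;  σ√T = 0.1905
d₁ = [ln(328/324) + (0.052 + 0.33²/2)·0.3333] / 0.1905 = [0.0123 + 0.0355] / 0.1905 = 0.2506 ≈ 0.25
d₂ = d₁ − σ√T = 0.2506 − 0.1905 = 0.0601 ≈ 0.06
exp(−rT) = exp(−0.052·0.3333) = 0.9828
N(−d₂) = N(-0.06) = 0.4761;  N(−d₁) = N(-0.25) = 0.4013
P = 324·0.9828·0.4761 − 328·0.4013 = 151.6032 − 131.6264 = 19.9768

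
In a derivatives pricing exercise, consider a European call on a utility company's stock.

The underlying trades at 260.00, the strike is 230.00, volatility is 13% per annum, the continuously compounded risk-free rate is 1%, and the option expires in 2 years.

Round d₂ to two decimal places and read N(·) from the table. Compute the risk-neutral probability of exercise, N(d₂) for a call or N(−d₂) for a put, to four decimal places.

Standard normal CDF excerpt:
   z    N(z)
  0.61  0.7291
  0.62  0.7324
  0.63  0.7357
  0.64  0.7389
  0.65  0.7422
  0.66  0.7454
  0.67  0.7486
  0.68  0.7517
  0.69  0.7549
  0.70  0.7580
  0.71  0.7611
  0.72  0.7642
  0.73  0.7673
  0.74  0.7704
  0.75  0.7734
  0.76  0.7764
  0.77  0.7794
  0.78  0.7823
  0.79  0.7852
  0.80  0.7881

0.7517

T = 2;  σ√T = 0.1838
ln(S/K) + (r + σ²/2)T = ln(260/230) + (0.01 + 0.13²/2)·2 = 0.1226 + 0.0369 = 0.1595
d₁ = 0.1595 / 0.1838 = 0.8676 ≈ 0.87
d₂ = d₁ − σ√T = 0.8676 − 0.1838 = 0.6837 ≈ 0.68
Risk-neutral Pr[S_T > K] = N(d₂) = N(0.68) = 0.7517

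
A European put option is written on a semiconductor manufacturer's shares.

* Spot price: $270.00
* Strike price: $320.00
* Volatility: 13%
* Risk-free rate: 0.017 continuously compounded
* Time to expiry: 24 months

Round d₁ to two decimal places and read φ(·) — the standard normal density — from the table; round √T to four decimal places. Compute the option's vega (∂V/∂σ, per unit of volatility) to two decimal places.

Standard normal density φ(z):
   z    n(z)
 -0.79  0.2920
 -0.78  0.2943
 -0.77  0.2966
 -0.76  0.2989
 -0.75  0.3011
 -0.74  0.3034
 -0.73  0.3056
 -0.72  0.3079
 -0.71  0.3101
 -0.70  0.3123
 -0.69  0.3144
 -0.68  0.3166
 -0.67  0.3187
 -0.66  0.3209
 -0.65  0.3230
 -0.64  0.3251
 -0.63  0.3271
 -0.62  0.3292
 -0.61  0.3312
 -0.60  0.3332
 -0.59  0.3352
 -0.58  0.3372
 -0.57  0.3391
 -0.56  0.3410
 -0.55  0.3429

σ√T = 0.13 × 1.4142 = 0.1838
d₁ = [ln(270/320) + (0.017 + 0.13²/2)·2] / 0.1838 = [-0.1699 + 0.0509] / 0.1838 = -0.6473 ≈ -0.65
√T = √2 = 1.4142
φ(d₁) = φ(-0.65) = 0.3230
vega = S·φ(d₁)·√T = 270·0.3230·1.4142 = 123.3324

123.33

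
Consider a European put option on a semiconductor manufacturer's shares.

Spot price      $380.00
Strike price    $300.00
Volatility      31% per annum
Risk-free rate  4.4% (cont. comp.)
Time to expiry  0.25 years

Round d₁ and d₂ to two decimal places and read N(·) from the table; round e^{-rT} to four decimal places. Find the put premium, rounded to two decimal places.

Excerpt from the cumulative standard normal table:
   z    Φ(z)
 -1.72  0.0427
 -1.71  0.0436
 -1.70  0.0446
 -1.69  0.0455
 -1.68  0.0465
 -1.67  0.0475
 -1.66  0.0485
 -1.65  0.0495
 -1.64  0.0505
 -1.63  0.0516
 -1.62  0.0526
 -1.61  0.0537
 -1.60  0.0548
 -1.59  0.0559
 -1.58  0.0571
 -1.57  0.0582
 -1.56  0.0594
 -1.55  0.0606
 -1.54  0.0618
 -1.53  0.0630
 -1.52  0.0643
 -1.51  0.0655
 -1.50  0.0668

σ√T = 0.31·√0.25 = 0.1550
d₁ = [ln(380/300) + (0.044 + 0.31²/2)·0.25] / 0.1550 = [0.2364 + 0.0230] / 0.1550 = 1.6736 → 1.67
d₂ = d₁ − σ√T = 1.6736 − 0.1550 = 1.5186 → 1.52
exp(−rT) = exp(−0.044·0.25) = 0.9891
N(−d₂) = N(-1.52) = 0.0643;  N(−d₁) = N(-1.67) = 0.0475
P = 300·0.9891·0.0643 − 380·0.0475 = 19.0797 − 18.0500 = 1.0297

$1.03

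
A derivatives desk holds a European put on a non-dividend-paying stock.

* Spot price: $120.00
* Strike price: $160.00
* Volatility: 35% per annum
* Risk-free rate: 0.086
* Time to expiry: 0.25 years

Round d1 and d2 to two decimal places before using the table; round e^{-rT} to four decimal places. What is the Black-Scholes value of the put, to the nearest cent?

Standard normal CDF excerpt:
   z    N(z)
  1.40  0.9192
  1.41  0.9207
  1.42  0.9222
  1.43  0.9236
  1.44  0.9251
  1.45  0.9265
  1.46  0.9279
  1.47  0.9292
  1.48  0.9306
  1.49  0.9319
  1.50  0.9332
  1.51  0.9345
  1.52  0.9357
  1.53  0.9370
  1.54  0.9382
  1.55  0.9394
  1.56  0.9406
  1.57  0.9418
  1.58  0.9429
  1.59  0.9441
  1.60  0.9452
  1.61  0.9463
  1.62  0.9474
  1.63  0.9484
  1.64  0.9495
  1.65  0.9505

σ√T = 0.35·√0.25 = 0.1750
d₁ = [ln(120/160) + (0.086 + ½·0.35²)·0.25] / (σ√T) = (-0.2877 + 0.0368) / 0.1750 = -1.4335 ≈ -1.43
d₂ = -1.4335 − 0.1750 = -1.6085 ≈ -1.61
exp(−rT) = exp(−0.086·0.25) = 0.9787
N(−d₂) = N(1.61) = 0.9463;  N(−d₁) = N(1.43) = 0.9236
P = 160·0.9787·0.9463 − 120·0.9236 = 148.1830 − 110.8320 = 37.3510

$37.35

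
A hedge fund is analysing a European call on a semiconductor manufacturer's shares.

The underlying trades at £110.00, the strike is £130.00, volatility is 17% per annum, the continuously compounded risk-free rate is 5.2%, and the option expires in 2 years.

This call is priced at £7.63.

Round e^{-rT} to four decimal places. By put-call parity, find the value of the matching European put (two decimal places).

e^(−rT) = e^(−0.052·2) = 0.9012
Put-call parity: C − P = S − K·e^(−rT) = 110 − 130·0.9012 = 110 − 117.1560 = -7.1560
P = C − (C − P) = 7.63 − (-7.1560) = 14.7860

£14.79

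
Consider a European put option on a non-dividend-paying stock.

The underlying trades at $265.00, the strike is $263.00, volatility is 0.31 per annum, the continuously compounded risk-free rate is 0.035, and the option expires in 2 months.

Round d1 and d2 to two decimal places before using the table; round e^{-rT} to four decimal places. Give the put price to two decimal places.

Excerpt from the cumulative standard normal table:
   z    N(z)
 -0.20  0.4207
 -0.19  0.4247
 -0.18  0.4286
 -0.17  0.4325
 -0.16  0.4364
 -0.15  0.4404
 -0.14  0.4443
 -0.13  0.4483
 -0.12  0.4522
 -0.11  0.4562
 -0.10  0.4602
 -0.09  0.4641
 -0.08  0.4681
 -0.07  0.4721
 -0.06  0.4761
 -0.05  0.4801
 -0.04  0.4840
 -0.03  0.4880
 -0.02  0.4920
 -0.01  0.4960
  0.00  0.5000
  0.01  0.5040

$11.94

σ√T = 0.31·√0.1667 = 0.1266
d₁ = [ln(265/263) + (0.035 + 0.31²/2)·0.1667] / 0.1266 = [0.0076 + 0.0138] / 0.1266 = 0.1692 ≈ 0.17
d₂ = d₁ − σ√T = 0.1692 − 0.1266 = 0.0427 ≈ 0.04
exp(−rT) = exp(−0.035·0.1667) = 0.9942
N(−d₂) = N(-0.04) = 0.4840;  N(−d₁) = N(-0.17) = 0.4325
P = 263·0.9942·0.4840 − 265·0.4325 = 126.5537 − 114.6125 = 11.9412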